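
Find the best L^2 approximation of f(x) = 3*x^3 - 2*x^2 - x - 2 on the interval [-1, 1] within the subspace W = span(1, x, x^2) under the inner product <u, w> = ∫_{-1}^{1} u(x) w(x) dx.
g(x) = -2*x^2 + 4*x/5 - 2

The best approximation g ∈ W is the orthogonal projection of f onto W. Writing g = a_0 + a_1 x + a_2 x^2, the coefficients solve the normal equations G · a = b where
  G_{ij} = <φ_i, φ_j> and b_i = <f, φ_i>, with φ_0 = 1, φ_1 = x, φ_2 = x^2.
G =
  [2, 0, 2/3]
  [0, 2/3, 0]
  [2/3, 0, 2/5],
b = (-16/3, 8/15, -32/15).
Solving gives a_0 = -2, a_1 = 4/5, a_2 = -2, so
  g(x) = -2*x^2 + 4*x/5 - 2.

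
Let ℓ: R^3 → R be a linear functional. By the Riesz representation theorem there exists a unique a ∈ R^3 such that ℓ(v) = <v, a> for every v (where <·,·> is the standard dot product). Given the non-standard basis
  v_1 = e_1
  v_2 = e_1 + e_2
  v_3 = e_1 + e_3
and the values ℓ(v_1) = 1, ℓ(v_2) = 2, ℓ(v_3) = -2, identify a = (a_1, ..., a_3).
a = (1, 1, -3)

Write a = (a_1, ..., a_3) in the standard basis. For each basis vector v_i, ℓ(v_i) = <v_i, a> is a linear equation in the a_j's. Collect the n equations into a matrix system V a = ℓ, where row i of V is v_i (expressed in the standard basis). Since V is invertible (lower-triangular with 1s on the diagonal, up to permutation), solve by back-substitution:
  V =
[[1, 0, 0],
 [1, 1, 0],
 [1, 0, 1]]
  V a = (1, 2, -2)
Solving gives a = (1, 1, -3).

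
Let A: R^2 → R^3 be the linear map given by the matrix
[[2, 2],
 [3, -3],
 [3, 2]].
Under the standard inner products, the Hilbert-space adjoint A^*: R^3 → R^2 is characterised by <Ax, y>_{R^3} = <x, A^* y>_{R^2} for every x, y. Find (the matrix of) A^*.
A^* = A^T =
[[2, 3, 3],
 [2, -3, 2]]

For real matrices with standard dot products, the defining identity <Ax, y> = <x, A^* y> gives (Ax)^T y = x^T (A^*) y, i.e. x^T A^T y = x^T (A^*) y. Since this holds for all x, y, we must have A^* = A^T. Therefore
A^* =
[[2, 3, 3],
 [2, -3, 2]].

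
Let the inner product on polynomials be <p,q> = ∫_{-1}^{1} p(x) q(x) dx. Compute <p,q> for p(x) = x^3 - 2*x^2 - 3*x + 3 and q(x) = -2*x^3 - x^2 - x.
<p,q> = 78/35

Expand the product: p(x)·q(x) = -2*x^6 + 3*x^5 + 7*x^4 - x^3 - 3*x.
∫_{-1}^{1} of each monomial x^k gives [2/(k+1) if k even, 0 if k odd]. Integrating term-by-term (or equivalently evaluating the antiderivative F(x) = -2*x^7/7 + x^6/2 + 7*x^5/5 - x^4/4 - 3*x^2/2 at the endpoints):
  F(1) − F(−1) = -19/140 − (-331/140) = 78/35.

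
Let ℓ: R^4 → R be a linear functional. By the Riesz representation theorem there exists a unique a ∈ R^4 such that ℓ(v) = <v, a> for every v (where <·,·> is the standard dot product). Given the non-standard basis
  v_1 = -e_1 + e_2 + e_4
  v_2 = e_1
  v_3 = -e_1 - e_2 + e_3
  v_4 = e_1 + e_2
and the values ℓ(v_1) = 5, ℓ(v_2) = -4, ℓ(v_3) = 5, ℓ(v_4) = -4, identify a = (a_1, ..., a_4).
a = (-4, 0, 1, 1)

Write a = (a_1, ..., a_4) in the standard basis. For each basis vector v_i, ℓ(v_i) = <v_i, a> is a linear equation in the a_j's. Collect the n equations into a matrix system V a = ℓ, where row i of V is v_i (expressed in the standard basis). Since V is invertible (lower-triangular with 1s on the diagonal, up to permutation), solve by back-substitution:
  V =
[[-1, 1, 0, 1],
 [1, 0, 0, 0],
 [-1, -1, 1, 0],
 [1, 1, 0, 0]]
  V a = (5, -4, 5, -4)
Solving gives a = (-4, 0, 1, 1).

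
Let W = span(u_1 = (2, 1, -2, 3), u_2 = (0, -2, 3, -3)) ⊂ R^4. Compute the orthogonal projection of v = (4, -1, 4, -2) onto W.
proj_W(v) = (372/107, -296/107, 351/107, -165/107)

Set up U = [u_1 | ... | u_2] ∈ R^(4×2). The projector onto W = col(U) is P = U (U^T U)^(-1) U^T.
Compute U^T U =
  [18, -17]
  [-17, 22],
and U^T v = (-7, 20).
Solve U^T U · c = U^T v for the coefficients: c = (186/107, 241/107). The projection is proj_W(v) = U c.
Check: (v - proj_W(v)) · u_1 = 0  (should be 0).
Check: (v - proj_W(v)) · u_2 = 0  (should be 0).
Result: proj_W(v) = (372/107, -296/107, 351/107, -165/107).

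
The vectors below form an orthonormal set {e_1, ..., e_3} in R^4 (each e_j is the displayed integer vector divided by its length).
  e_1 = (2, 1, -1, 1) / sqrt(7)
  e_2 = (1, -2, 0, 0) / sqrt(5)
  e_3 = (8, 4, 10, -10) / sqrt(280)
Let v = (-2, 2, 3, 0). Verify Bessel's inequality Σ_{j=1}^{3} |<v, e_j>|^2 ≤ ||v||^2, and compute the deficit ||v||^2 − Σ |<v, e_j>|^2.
Σ |<v, e_j>|^2 = 25/2; ||v||^2 = 17; deficit = 9/2

Write each e_j = u_j / sqrt(<u_j, u_j>) where u_j is the displayed integer vector. Then <v, e_j> = <v, u_j> / sqrt(<u_j, u_j>), so |<v, e_j>|^2 = <v, u_j>^2 / <u_j, u_j>.
Coefficients: <v, e_1> = -5/sqrt(7), <v, e_2> = -6/sqrt(5), <v, e_3> = 22/sqrt(280).
Square and sum: Σ |<v, e_j>|^2 = 25/2.
Compute ||v||^2 = v·v = 17.
Deficit = 17 − 25/2 = 9/2 ≥ 0, confirming Bessel's inequality. (The deficit equals ||v − Σ <v,e_j> e_j||^2, the squared distance from v to span{e_j}.)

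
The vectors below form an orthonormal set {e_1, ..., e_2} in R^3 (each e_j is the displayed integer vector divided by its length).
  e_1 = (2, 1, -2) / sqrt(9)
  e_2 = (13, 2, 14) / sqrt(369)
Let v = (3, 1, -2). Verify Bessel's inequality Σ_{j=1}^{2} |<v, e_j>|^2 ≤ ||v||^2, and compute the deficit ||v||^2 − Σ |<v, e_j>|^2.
Σ |<v, e_j>|^2 = 570/41; ||v||^2 = 14; deficit = 4/41

Write each e_j = u_j / sqrt(<u_j, u_j>) where u_j is the displayed integer vector. Then <v, e_j> = <v, u_j> / sqrt(<u_j, u_j>), so |<v, e_j>|^2 = <v, u_j>^2 / <u_j, u_j>.
Coefficients: <v, e_1> = 11/sqrt(9), <v, e_2> = 13/sqrt(369).
Square and sum: Σ |<v, e_j>|^2 = 570/41.
Compute ||v||^2 = v·v = 14.
Deficit = 14 − 570/41 = 4/41 ≥ 0, confirming Bessel's inequality. (The deficit equals ||v − Σ <v,e_j> e_j||^2, the squared distance from v to span{e_j}.)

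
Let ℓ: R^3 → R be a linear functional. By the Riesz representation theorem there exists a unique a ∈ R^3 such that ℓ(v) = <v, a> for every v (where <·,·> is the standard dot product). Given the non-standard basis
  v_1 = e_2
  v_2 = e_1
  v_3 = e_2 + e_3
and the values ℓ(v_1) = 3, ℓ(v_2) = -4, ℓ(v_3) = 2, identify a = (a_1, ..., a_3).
a = (-4, 3, -1)

Write a = (a_1, ..., a_3) in the standard basis. For each basis vector v_i, ℓ(v_i) = <v_i, a> is a linear equation in the a_j's. Collect the n equations into a matrix system V a = ℓ, where row i of V is v_i (expressed in the standard basis). Since V is invertible (lower-triangular with 1s on the diagonal, up to permutation), solve by back-substitution:
  V =
[[0, 1, 0],
 [1, 0, 0],
 [0, 1, 1]]
  V a = (3, -4, 2)
Solving gives a = (-4, 3, -1).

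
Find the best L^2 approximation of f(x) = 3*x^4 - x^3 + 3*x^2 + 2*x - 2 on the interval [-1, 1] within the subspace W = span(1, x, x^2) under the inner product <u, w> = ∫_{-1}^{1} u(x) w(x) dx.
g(x) = 39*x^2/7 + 7*x/5 - 79/35

The best approximation g ∈ W is the orthogonal projection of f onto W. Writing g = a_0 + a_1 x + a_2 x^2, the coefficients solve the normal equations G · a = b where
  G_{ij} = <φ_i, φ_j> and b_i = <f, φ_i>, with φ_0 = 1, φ_1 = x, φ_2 = x^2.
G =
  [2, 0, 2/3]
  [0, 2/3, 0]
  [2/3, 0, 2/5],
b = (-4/5, 14/15, 76/105).
Solving gives a_0 = -79/35, a_1 = 7/5, a_2 = 39/7, so
  g(x) = 39*x^2/7 + 7*x/5 - 79/35.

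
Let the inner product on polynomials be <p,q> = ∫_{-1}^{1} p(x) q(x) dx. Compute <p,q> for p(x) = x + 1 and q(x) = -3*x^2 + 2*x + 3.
<p,q> = 16/3

Expand the product: p(x)·q(x) = -3*x^3 - x^2 + 5*x + 3.
∫_{-1}^{1} of each monomial x^k gives [2/(k+1) if k even, 0 if k odd]. Integrating term-by-term (or equivalently evaluating the antiderivative F(x) = -3*x^4/4 - x^3/3 + 5*x^2/2 + 3*x at the endpoints):
  F(1) − F(−1) = 53/12 − (-11/12) = 16/3.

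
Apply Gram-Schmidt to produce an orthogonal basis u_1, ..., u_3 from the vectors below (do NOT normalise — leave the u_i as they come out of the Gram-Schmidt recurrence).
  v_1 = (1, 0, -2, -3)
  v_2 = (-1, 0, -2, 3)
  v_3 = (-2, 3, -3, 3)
Orthogonal basis:
  u_1 = (1, 0, -2, -3)
  u_2 = (-4/7, 0, -20/7, 12/7)
  u_3 = (-9/10, 3, 0, -3/10)

Apply the Gram-Schmidt recurrence
  u_1 = v_1
  u_i = v_i − Σ_{j<i} ((v_i · u_j) / (u_j · u_j)) · u_j.

Step by step this gives:
  u_1 = (1, 0, -2, -3)
  u_2 = (-4/7, 0, -20/7, 12/7)
  u_3 = (-9/10, 3, 0, -3/10)

Orthogonality check:
  u_2 · u_1 = 0 (should be 0)
  u_3 · u_1 = 0 (should be 0)
  u_3 · u_2 = 0 (should be 0)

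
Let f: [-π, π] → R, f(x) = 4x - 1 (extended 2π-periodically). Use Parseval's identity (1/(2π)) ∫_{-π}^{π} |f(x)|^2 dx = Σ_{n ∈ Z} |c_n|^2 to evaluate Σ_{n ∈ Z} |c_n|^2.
Σ |c_n|^2 = 16π^2/3 + 1

Expand and integrate term by term over [-π, π]:
  ∫ (4x)^2 dx = 16·(2π^3/3); ∫ 2·4·(-1)·x dx = 0 (odd integrand); ∫ (-1)^2 dx = 1·2π.
So (1/(2π)) ∫_{-π}^{π} (4x - 1)^2 dx = 16π^2/3 + 1 = 16π^2/3 + 1.
Parseval ⇒ Σ |c_n|^2 = 16π^2/3 + 1.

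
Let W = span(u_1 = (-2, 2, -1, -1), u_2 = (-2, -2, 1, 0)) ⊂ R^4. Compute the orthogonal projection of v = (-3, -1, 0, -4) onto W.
proj_W(v) = (-336/89, -16/89, 8/89, -80/89)

Set up U = [u_1 | ... | u_2] ∈ R^(4×2). The projector onto W = col(U) is P = U (U^T U)^(-1) U^T.
Compute U^T U =
  [10, -1]
  [-1, 9],
and U^T v = (8, 8).
Solve U^T U · c = U^T v for the coefficients: c = (80/89, 88/89). The projection is proj_W(v) = U c.
Check: (v - proj_W(v)) · u_1 = 0  (should be 0).
Check: (v - proj_W(v)) · u_2 = 0  (should be 0).
Result: proj_W(v) = (-336/89, -16/89, 8/89, -80/89).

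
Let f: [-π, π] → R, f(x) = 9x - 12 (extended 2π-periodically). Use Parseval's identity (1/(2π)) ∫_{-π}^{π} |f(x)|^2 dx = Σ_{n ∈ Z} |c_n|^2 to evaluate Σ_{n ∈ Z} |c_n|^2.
Σ |c_n|^2 = 27π^2 + 144

Expand and integrate term by term over [-π, π]:
  ∫ (9x)^2 dx = 81·(2π^3/3); ∫ 2·9·(-12)·x dx = 0 (odd integrand); ∫ (-12)^2 dx = 144·2π.
So (1/(2π)) ∫_{-π}^{π} (9x - 12)^2 dx = 81π^2/3 + 144 = 27π^2 + 144.
Parseval ⇒ Σ |c_n|^2 = 27π^2 + 144.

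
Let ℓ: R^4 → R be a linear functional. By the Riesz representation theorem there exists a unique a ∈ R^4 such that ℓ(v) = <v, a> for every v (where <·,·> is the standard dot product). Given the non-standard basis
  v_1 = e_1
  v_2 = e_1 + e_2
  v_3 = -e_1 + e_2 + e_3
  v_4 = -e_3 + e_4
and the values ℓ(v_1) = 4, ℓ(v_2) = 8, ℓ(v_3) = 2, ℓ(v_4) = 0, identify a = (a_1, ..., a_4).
a = (4, 4, 2, 2)

Write a = (a_1, ..., a_4) in the standard basis. For each basis vector v_i, ℓ(v_i) = <v_i, a> is a linear equation in the a_j's. Collect the n equations into a matrix system V a = ℓ, where row i of V is v_i (expressed in the standard basis). Since V is invertible (lower-triangular with 1s on the diagonal, up to permutation), solve by back-substitution:
  V =
[[1, 0, 0, 0],
 [1, 1, 0, 0],
 [-1, 1, 1, 0],
 [0, 0, -1, 1]]
  V a = (4, 8, 2, 0)
Solving gives a = (4, 4, 2, 2).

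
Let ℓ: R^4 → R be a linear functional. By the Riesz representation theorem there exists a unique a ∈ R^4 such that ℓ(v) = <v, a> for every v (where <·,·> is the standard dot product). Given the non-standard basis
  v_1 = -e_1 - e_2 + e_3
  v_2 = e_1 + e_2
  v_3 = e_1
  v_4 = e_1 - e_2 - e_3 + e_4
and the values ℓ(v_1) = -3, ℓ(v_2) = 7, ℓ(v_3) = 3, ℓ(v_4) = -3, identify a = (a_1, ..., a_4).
a = (3, 4, 4, 2)

Write a = (a_1, ..., a_4) in the standard basis. For each basis vector v_i, ℓ(v_i) = <v_i, a> is a linear equation in the a_j's. Collect the n equations into a matrix system V a = ℓ, where row i of V is v_i (expressed in the standard basis). Since V is invertible (lower-triangular with 1s on the diagonal, up to permutation), solve by back-substitution:
  V =
[[-1, -1, 1, 0],
 [1, 1, 0, 0],
 [1, 0, 0, 0],
 [1, -1, -1, 1]]
  V a = (-3, 7, 3, -3)
Solving gives a = (3, 4, 4, 2).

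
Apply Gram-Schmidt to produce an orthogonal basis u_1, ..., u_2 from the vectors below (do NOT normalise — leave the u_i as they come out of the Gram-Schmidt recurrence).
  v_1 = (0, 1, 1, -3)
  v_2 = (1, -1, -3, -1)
Orthogonal basis:
  u_1 = (0, 1, 1, -3)
  u_2 = (1, -10/11, -32/11, -14/11)

Apply the Gram-Schmidt recurrence
  u_1 = v_1
  u_i = v_i − Σ_{j<i} ((v_i · u_j) / (u_j · u_j)) · u_j.

Step by step this gives:
  u_1 = (0, 1, 1, -3)
  u_2 = (1, -10/11, -32/11, -14/11)

Orthogonality check:
  u_2 · u_1 = 0 (should be 0)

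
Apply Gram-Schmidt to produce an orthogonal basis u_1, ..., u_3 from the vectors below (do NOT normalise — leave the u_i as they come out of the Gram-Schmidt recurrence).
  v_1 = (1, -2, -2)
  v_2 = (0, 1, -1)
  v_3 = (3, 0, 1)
Orthogonal basis:
  u_1 = (1, -2, -2)
  u_2 = (0, 1, -1)
  u_3 = (26/9, 13/18, 13/18)

Apply the Gram-Schmidt recurrence
  u_1 = v_1
  u_i = v_i − Σ_{j<i} ((v_i · u_j) / (u_j · u_j)) · u_j.

Step by step this gives:
  u_1 = (1, -2, -2)
  u_2 = (0, 1, -1)
  u_3 = (26/9, 13/18, 13/18)

Orthogonality check:
  u_2 · u_1 = 0 (should be 0)
  u_3 · u_1 = 0 (should be 0)
  u_3 · u_2 = 0 (should be 0)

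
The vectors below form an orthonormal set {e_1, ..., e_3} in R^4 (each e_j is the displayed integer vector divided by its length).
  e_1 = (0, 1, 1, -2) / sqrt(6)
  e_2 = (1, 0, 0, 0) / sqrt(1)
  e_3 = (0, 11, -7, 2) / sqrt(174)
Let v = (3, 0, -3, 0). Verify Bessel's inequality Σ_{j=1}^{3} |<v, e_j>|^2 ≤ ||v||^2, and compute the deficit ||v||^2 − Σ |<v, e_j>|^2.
Σ |<v, e_j>|^2 = 378/29; ||v||^2 = 18; deficit = 144/29

Write each e_j = u_j / sqrt(<u_j, u_j>) where u_j is the displayed integer vector. Then <v, e_j> = <v, u_j> / sqrt(<u_j, u_j>), so |<v, e_j>|^2 = <v, u_j>^2 / <u_j, u_j>.
Coefficients: <v, e_1> = -3/sqrt(6), <v, e_2> = 3/sqrt(1), <v, e_3> = 21/sqrt(174).
Square and sum: Σ |<v, e_j>|^2 = 378/29.
Compute ||v||^2 = v·v = 18.
Deficit = 18 − 378/29 = 144/29 ≥ 0, confirming Bessel's inequality. (The deficit equals ||v − Σ <v,e_j> e_j||^2, the squared distance from v to span{e_j}.)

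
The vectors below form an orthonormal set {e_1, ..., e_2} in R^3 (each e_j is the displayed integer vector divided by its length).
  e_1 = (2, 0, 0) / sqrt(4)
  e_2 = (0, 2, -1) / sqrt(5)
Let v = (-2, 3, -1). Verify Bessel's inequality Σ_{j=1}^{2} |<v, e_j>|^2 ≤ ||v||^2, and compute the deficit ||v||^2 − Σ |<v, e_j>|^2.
Σ |<v, e_j>|^2 = 69/5; ||v||^2 = 14; deficit = 1/5

Write each e_j = u_j / sqrt(<u_j, u_j>) where u_j is the displayed integer vector. Then <v, e_j> = <v, u_j> / sqrt(<u_j, u_j>), so |<v, e_j>|^2 = <v, u_j>^2 / <u_j, u_j>.
Coefficients: <v, e_1> = -4/sqrt(4), <v, e_2> = 7/sqrt(5).
Square and sum: Σ |<v, e_j>|^2 = 69/5.
Compute ||v||^2 = v·v = 14.
Deficit = 14 − 69/5 = 1/5 ≥ 0, confirming Bessel's inequality. (The deficit equals ||v − Σ <v,e_j> e_j||^2, the squared distance from v to span{e_j}.)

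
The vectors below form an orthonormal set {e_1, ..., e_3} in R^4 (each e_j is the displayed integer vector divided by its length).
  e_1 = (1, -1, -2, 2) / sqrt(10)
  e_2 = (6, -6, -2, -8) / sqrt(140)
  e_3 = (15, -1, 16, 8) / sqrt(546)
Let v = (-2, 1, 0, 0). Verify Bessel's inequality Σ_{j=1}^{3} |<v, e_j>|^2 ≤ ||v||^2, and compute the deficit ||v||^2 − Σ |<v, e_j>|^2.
Σ |<v, e_j>|^2 = 194/39; ||v||^2 = 5; deficit = 1/39

Write each e_j = u_j / sqrt(<u_j, u_j>) where u_j is the displayed integer vector. Then <v, e_j> = <v, u_j> / sqrt(<u_j, u_j>), so |<v, e_j>|^2 = <v, u_j>^2 / <u_j, u_j>.
Coefficients: <v, e_1> = -3/sqrt(10), <v, e_2> = -18/sqrt(140), <v, e_3> = -31/sqrt(546).
Square and sum: Σ |<v, e_j>|^2 = 194/39.
Compute ||v||^2 = v·v = 5.
Deficit = 5 − 194/39 = 1/39 ≥ 0, confirming Bessel's inequality. (The deficit equals ||v − Σ <v,e_j> e_j||^2, the squared distance from v to span{e_j}.)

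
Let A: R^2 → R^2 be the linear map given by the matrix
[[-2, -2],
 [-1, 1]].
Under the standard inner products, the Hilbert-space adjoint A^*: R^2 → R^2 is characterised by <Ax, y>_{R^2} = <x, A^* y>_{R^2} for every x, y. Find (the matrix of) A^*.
A^* = A^T =
[[-2, -1],
 [-2, 1]]

For real matrices with standard dot products, the defining identity <Ax, y> = <x, A^* y> gives (Ax)^T y = x^T (A^*) y, i.e. x^T A^T y = x^T (A^*) y. Since this holds for all x, y, we must have A^* = A^T. Therefore
A^* =
[[-2, -1],
 [-2, 1]].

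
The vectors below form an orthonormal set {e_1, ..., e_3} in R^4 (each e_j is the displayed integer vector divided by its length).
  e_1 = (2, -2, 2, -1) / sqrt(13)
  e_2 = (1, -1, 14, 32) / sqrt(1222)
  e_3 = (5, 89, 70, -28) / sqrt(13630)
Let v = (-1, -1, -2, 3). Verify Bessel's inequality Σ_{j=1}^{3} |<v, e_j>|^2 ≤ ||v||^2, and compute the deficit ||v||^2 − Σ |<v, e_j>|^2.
Σ |<v, e_j>|^2 = 2171/145; ||v||^2 = 15; deficit = 4/145

Write each e_j = u_j / sqrt(<u_j, u_j>) where u_j is the displayed integer vector. Then <v, e_j> = <v, u_j> / sqrt(<u_j, u_j>), so |<v, e_j>|^2 = <v, u_j>^2 / <u_j, u_j>.
Coefficients: <v, e_1> = -7/sqrt(13), <v, e_2> = 68/sqrt(1222), <v, e_3> = -318/sqrt(13630).
Square and sum: Σ |<v, e_j>|^2 = 2171/145.
Compute ||v||^2 = v·v = 15.
Deficit = 15 − 2171/145 = 4/145 ≥ 0, confirming Bessel's inequality. (The deficit equals ||v − Σ <v,e_j> e_j||^2, the squared distance from v to span{e_j}.)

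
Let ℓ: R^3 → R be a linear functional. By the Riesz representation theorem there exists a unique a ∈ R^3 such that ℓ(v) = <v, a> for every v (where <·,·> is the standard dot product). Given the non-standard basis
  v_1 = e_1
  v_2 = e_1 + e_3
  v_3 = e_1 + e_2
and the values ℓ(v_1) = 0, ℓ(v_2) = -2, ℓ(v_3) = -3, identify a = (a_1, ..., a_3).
a = (0, -3, -2)

Write a = (a_1, ..., a_3) in the standard basis. For each basis vector v_i, ℓ(v_i) = <v_i, a> is a linear equation in the a_j's. Collect the n equations into a matrix system V a = ℓ, where row i of V is v_i (expressed in the standard basis). Since V is invertible (lower-triangular with 1s on the diagonal, up to permutation), solve by back-substitution:
  V =
[[1, 0, 0],
 [1, 0, 1],
 [1, 1, 0]]
  V a = (0, -2, -3)
Solving gives a = (0, -3, -2).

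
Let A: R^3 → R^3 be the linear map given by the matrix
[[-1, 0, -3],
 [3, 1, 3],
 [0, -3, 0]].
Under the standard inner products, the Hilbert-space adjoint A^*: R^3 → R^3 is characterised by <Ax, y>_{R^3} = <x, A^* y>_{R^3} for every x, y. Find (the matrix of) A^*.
A^* = A^T =
[[-1, 3, 0],
 [0, 1, -3],
 [-3, 3, 0]]

For real matrices with standard dot products, the defining identity <Ax, y> = <x, A^* y> gives (Ax)^T y = x^T (A^*) y, i.e. x^T A^T y = x^T (A^*) y. Since this holds for all x, y, we must have A^* = A^T. Therefore
A^* =
[[-1, 3, 0],
 [0, 1, -3],
 [-3, 3, 0]].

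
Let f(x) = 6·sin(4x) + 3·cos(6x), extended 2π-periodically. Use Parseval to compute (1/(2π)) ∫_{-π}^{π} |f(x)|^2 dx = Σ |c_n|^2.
Σ |c_n|^2 = 45/2

Expand |f|^2 and use orthogonality of {sin(nx), cos(mx)} on [-π, π]:
  ∫_{-π}^{π} sin(nx)^2 dx = π, ∫ cos(mx)^2 dx = π, and cross terms integrate to 0.
So ∫_{-π}^{π} f(x)^2 dx = 6^2 · π + 3^2 · π = (36 + 9)π.
Divide by 2π: (36 + 9)/2 = 45/2.
By Parseval, this equals Σ |c_n|^2.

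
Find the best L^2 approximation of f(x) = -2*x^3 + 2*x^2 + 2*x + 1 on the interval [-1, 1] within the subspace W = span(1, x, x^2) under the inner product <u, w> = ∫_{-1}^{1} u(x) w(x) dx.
g(x) = 2*x^2 + 4*x/5 + 1

The best approximation g ∈ W is the orthogonal projection of f onto W. Writing g = a_0 + a_1 x + a_2 x^2, the coefficients solve the normal equations G · a = b where
  G_{ij} = <φ_i, φ_j> and b_i = <f, φ_i>, with φ_0 = 1, φ_1 = x, φ_2 = x^2.
G =
  [2, 0, 2/3]
  [0, 2/3, 0]
  [2/3, 0, 2/5],
b = (10/3, 8/15, 22/15).
Solving gives a_0 = 1, a_1 = 4/5, a_2 = 2, so
  g(x) = 2*x^2 + 4*x/5 + 1.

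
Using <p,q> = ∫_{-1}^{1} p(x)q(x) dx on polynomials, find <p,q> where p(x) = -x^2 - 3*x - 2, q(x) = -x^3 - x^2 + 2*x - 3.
<p,q> = 194/15

Expand the product: p(x)·q(x) = x^5 + 4*x^4 + 3*x^3 - x^2 + 5*x + 6.
∫_{-1}^{1} of each monomial x^k gives [2/(k+1) if k even, 0 if k odd]. Integrating term-by-term (or equivalently evaluating the antiderivative F(x) = x^6/6 + 4*x^5/5 + 3*x^4/4 - x^3/3 + 5*x^2/2 + 6*x at the endpoints):
  F(1) − F(−1) = 593/60 − (-61/20) = 194/15.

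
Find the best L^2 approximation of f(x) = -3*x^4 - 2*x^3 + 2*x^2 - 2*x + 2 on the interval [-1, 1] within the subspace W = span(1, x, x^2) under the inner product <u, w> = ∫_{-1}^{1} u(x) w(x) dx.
g(x) = -4*x^2/7 - 16*x/5 + 79/35

The best approximation g ∈ W is the orthogonal projection of f onto W. Writing g = a_0 + a_1 x + a_2 x^2, the coefficients solve the normal equations G · a = b where
  G_{ij} = <φ_i, φ_j> and b_i = <f, φ_i>, with φ_0 = 1, φ_1 = x, φ_2 = x^2.
G =
  [2, 0, 2/3]
  [0, 2/3, 0]
  [2/3, 0, 2/5],
b = (62/15, -32/15, 134/105).
Solving gives a_0 = 79/35, a_1 = -16/5, a_2 = -4/7, so
  g(x) = -4*x^2/7 - 16*x/5 + 79/35.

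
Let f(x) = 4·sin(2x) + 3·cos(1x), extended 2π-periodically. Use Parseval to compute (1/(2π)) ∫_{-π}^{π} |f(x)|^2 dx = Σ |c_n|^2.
Σ |c_n|^2 = 25/2

Expand |f|^2 and use orthogonality of {sin(nx), cos(mx)} on [-π, π]:
  ∫_{-π}^{π} sin(nx)^2 dx = π, ∫ cos(mx)^2 dx = π, and cross terms integrate to 0.
So ∫_{-π}^{π} f(x)^2 dx = 4^2 · π + 3^2 · π = (16 + 9)π.
Divide by 2π: (16 + 9)/2 = 25/2.
By Parseval, this equals Σ |c_n|^2.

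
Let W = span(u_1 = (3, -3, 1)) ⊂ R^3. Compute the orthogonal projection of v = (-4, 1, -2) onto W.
proj_W(v) = (-51/19, 51/19, -17/19)

Set up U = [u_1 | ... | u_1] ∈ R^(3×1). The projector onto W = col(U) is P = U (U^T U)^(-1) U^T.
Compute U^T U =
  [19],
and U^T v = (-17).
Solve U^T U · c = U^T v for the coefficients: c = (-17/19). The projection is proj_W(v) = U c.
Check: (v - proj_W(v)) · u_1 = 0  (should be 0).
Result: proj_W(v) = (-51/19, 51/19, -17/19).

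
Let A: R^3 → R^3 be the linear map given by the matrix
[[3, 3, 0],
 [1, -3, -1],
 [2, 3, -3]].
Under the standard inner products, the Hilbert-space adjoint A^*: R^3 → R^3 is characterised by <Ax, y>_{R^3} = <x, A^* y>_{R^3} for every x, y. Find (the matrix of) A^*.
A^* = A^T =
[[3, 1, 2],
 [3, -3, 3],
 [0, -1, -3]]

For real matrices with standard dot products, the defining identity <Ax, y> = <x, A^* y> gives (Ax)^T y = x^T (A^*) y, i.e. x^T A^T y = x^T (A^*) y. Since this holds for all x, y, we must have A^* = A^T. Therefore
A^* =
[[3, 1, 2],
 [3, -3, 3],
 [0, -1, -3]].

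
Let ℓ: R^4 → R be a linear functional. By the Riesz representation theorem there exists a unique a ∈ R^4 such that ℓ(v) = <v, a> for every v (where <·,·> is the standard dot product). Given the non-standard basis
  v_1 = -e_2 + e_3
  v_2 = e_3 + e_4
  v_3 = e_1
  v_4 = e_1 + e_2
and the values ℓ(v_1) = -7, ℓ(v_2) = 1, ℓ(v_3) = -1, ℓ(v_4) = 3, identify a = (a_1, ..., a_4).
a = (-1, 4, -3, 4)

Write a = (a_1, ..., a_4) in the standard basis. For each basis vector v_i, ℓ(v_i) = <v_i, a> is a linear equation in the a_j's. Collect the n equations into a matrix system V a = ℓ, where row i of V is v_i (expressed in the standard basis). Since V is invertible (lower-triangular with 1s on the diagonal, up to permutation), solve by back-substitution:
  V =
[[0, -1, 1, 0],
 [0, 0, 1, 1],
 [1, 0, 0, 0],
 [1, 1, 0, 0]]
  V a = (-7, 1, -1, 3)
Solving gives a = (-1, 4, -3, 4).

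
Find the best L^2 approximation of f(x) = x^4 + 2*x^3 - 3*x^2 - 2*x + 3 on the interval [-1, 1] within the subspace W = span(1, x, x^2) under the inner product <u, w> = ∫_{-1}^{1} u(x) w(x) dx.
g(x) = -15*x^2/7 - 4*x/5 + 102/35

The best approximation g ∈ W is the orthogonal projection of f onto W. Writing g = a_0 + a_1 x + a_2 x^2, the coefficients solve the normal equations G · a = b where
  G_{ij} = <φ_i, φ_j> and b_i = <f, φ_i>, with φ_0 = 1, φ_1 = x, φ_2 = x^2.
G =
  [2, 0, 2/3]
  [0, 2/3, 0]
  [2/3, 0, 2/5],
b = (22/5, -8/15, 38/35).
Solving gives a_0 = 102/35, a_1 = -4/5, a_2 = -15/7, so
  g(x) = -15*x^2/7 - 4*x/5 + 102/35.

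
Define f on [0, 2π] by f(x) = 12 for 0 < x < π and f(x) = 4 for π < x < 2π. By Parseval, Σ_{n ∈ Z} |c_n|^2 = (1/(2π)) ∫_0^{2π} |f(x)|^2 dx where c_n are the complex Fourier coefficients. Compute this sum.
Σ |c_n|^2 = 80

Parseval equates the L^2 energy of f (normalised by 1/(2π)) with the ℓ^2 sum of its Fourier coefficients: (1/(2π)) ∫_0^{2π} |f|^2 = Σ |c_n|^2.
Compute the left side: (1/(2π)) [∫_0^π 12^2 dx + ∫_π^{2π} 4^2 dx] = (1/(2π)) · (144π + 16π) = (144 + 16)/2 = 80.
So Σ_{n ∈ Z} |c_n|^2 = 80.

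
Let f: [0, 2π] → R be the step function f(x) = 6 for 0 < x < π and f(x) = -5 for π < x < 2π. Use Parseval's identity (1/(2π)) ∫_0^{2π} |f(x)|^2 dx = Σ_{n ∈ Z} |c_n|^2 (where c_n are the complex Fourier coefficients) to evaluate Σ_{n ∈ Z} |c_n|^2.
Σ |c_n|^2 = 61/2

Parseval equates the L^2 energy of f (normalised by 1/(2π)) with the ℓ^2 sum of its Fourier coefficients: (1/(2π)) ∫_0^{2π} |f|^2 = Σ |c_n|^2.
Compute the left side: (1/(2π)) [∫_0^π 6^2 dx + ∫_π^{2π} (-5)^2 dx] = (1/(2π)) · (36π + 25π) = (36 + 25)/2 = 61/2.
So Σ_{n ∈ Z} |c_n|^2 = 61/2.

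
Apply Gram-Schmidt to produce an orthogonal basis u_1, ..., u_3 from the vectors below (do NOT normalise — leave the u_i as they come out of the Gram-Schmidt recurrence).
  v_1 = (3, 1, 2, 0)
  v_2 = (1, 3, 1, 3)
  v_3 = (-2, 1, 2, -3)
Orthogonal basis:
  u_1 = (3, 1, 2, 0)
  u_2 = (-5/7, 17/7, -1/7, 3)
  u_3 = (-55/27, 52/27, 113/54, -35/18)

Apply the Gram-Schmidt recurrence
  u_1 = v_1
  u_i = v_i − Σ_{j<i} ((v_i · u_j) / (u_j · u_j)) · u_j.

Step by step this gives:
  u_1 = (3, 1, 2, 0)
  u_2 = (-5/7, 17/7, -1/7, 3)
  u_3 = (-55/27, 52/27, 113/54, -35/18)

Orthogonality check:
  u_2 · u_1 = 0 (should be 0)
  u_3 · u_1 = 0 (should be 0)
  u_3 · u_2 = 0 (should be 0)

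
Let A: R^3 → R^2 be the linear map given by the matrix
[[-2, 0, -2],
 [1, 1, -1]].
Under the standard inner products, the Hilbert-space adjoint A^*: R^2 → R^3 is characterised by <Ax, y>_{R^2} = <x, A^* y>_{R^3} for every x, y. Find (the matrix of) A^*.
A^* = A^T =
[[-2, 1],
 [0, 1],
 [-2, -1]]

For real matrices with standard dot products, the defining identity <Ax, y> = <x, A^* y> gives (Ax)^T y = x^T (A^*) y, i.e. x^T A^T y = x^T (A^*) y. Since this holds for all x, y, we must have A^* = A^T. Therefore
A^* =
[[-2, 1],
 [0, 1],
 [-2, -1]].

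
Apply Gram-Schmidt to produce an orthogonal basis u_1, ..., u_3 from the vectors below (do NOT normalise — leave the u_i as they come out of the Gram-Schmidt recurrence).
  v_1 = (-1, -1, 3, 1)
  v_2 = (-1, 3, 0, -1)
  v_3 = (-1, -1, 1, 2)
Orthogonal basis:
  u_1 = (-1, -1, 3, 1)
  u_2 = (-5/4, 11/4, 3/4, -3/4)
  u_3 = (-85/123, 23/123, -24/41, 154/123)

Apply the Gram-Schmidt recurrence
  u_1 = v_1
  u_i = v_i − Σ_{j<i} ((v_i · u_j) / (u_j · u_j)) · u_j.

Step by step this gives:
  u_1 = (-1, -1, 3, 1)
  u_2 = (-5/4, 11/4, 3/4, -3/4)
  u_3 = (-85/123, 23/123, -24/41, 154/123)

Orthogonality check:
  u_2 · u_1 = 0 (should be 0)
  u_3 · u_1 = 0 (should be 0)
  u_3 · u_2 = 0 (should be 0)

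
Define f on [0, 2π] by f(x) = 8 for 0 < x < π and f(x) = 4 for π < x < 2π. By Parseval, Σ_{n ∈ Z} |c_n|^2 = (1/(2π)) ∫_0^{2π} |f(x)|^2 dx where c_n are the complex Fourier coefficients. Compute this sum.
Σ |c_n|^2 = 40

Parseval equates the L^2 energy of f (normalised by 1/(2π)) with the ℓ^2 sum of its Fourier coefficients: (1/(2π)) ∫_0^{2π} |f|^2 = Σ |c_n|^2.
Compute the left side: (1/(2π)) [∫_0^π 8^2 dx + ∫_π^{2π} 4^2 dx] = (1/(2π)) · (64π + 16π) = (64 + 16)/2 = 40.
So Σ_{n ∈ Z} |c_n|^2 = 40.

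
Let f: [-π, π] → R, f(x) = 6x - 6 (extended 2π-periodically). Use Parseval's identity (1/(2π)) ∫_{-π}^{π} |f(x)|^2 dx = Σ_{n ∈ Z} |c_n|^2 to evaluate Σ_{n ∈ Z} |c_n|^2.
Σ |c_n|^2 = 12π^2 + 36

Expand and integrate term by term over [-π, π]:
  ∫ (6x)^2 dx = 36·(2π^3/3); ∫ 2·6·(-6)·x dx = 0 (odd integrand); ∫ (-6)^2 dx = 36·2π.
So (1/(2π)) ∫_{-π}^{π} (6x - 6)^2 dx = 36π^2/3 + 36 = 12π^2 + 36.
Parseval ⇒ Σ |c_n|^2 = 12π^2 + 36.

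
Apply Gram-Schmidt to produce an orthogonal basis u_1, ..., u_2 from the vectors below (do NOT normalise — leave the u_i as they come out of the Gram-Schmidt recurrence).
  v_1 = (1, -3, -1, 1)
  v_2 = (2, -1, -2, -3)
Orthogonal basis:
  u_1 = (1, -3, -1, 1)
  u_2 = (5/3, 0, -5/3, -10/3)

Apply the Gram-Schmidt recurrence
  u_1 = v_1
  u_i = v_i − Σ_{j<i} ((v_i · u_j) / (u_j · u_j)) · u_j.

Step by step this gives:
  u_1 = (1, -3, -1, 1)
  u_2 = (5/3, 0, -5/3, -10/3)

Orthogonality check:
  u_2 · u_1 = 0 (should be 0)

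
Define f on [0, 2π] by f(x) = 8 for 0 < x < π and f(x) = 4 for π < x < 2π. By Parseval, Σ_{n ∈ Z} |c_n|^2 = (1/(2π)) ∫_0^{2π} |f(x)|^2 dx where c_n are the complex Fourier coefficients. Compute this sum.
Σ |c_n|^2 = 40

Parseval equates the L^2 energy of f (normalised by 1/(2π)) with the ℓ^2 sum of its Fourier coefficients: (1/(2π)) ∫_0^{2π} |f|^2 = Σ |c_n|^2.
Compute the left side: (1/(2π)) [∫_0^π 8^2 dx + ∫_π^{2π} 4^2 dx] = (1/(2π)) · (64π + 16π) = (64 + 16)/2 = 40.
So Σ_{n ∈ Z} |c_n|^2 = 40.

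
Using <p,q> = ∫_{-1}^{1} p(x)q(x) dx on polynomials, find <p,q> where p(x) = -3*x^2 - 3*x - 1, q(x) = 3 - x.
<p,q> = -10

Expand the product: p(x)·q(x) = 3*x^3 - 6*x^2 - 8*x - 3.
∫_{-1}^{1} of each monomial x^k gives [2/(k+1) if k even, 0 if k odd]. Integrating term-by-term (or equivalently evaluating the antiderivative F(x) = 3*x^4/4 - 2*x^3 - 4*x^2 - 3*x at the endpoints):
  F(1) − F(−1) = -33/4 − (7/4) = -10.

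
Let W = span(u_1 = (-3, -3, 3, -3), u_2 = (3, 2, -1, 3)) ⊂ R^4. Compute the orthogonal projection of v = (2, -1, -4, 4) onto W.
proj_W(v) = (24/11, 25/11, -26/11, 24/11)

Set up U = [u_1 | ... | u_2] ∈ R^(4×2). The projector onto W = col(U) is P = U (U^T U)^(-1) U^T.
Compute U^T U =
  [36, -27]
  [-27, 23],
and U^T v = (-27, 20).
Solve U^T U · c = U^T v for the coefficients: c = (-9/11, -1/11). The projection is proj_W(v) = U c.
Check: (v - proj_W(v)) · u_1 = 0  (should be 0).
Check: (v - proj_W(v)) · u_2 = 0  (should be 0).
Result: proj_W(v) = (24/11, 25/11, -26/11, 24/11).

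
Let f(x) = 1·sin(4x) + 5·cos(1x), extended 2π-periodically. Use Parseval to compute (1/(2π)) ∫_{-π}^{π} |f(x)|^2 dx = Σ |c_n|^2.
Σ |c_n|^2 = 13

Expand |f|^2 and use orthogonality of {sin(nx), cos(mx)} on [-π, π]:
  ∫_{-π}^{π} sin(nx)^2 dx = π, ∫ cos(mx)^2 dx = π, and cross terms integrate to 0.
So ∫_{-π}^{π} f(x)^2 dx = 1^2 · π + 5^2 · π = (1 + 25)π.
Divide by 2π: (1 + 25)/2 = 13.
By Parseval, this equals Σ |c_n|^2.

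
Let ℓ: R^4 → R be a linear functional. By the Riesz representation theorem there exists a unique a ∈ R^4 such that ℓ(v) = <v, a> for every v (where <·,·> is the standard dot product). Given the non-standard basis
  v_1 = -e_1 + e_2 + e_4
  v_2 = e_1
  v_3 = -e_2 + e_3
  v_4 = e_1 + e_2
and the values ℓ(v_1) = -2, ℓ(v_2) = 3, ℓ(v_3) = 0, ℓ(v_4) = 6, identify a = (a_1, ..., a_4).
a = (3, 3, 3, -2)

Write a = (a_1, ..., a_4) in the standard basis. For each basis vector v_i, ℓ(v_i) = <v_i, a> is a linear equation in the a_j's. Collect the n equations into a matrix system V a = ℓ, where row i of V is v_i (expressed in the standard basis). Since V is invertible (lower-triangular with 1s on the diagonal, up to permutation), solve by back-substitution:
  V =
[[-1, 1, 0, 1],
 [1, 0, 0, 0],
 [0, -1, 1, 0],
 [1, 1, 0, 0]]
  V a = (-2, 3, 0, 6)
Solving gives a = (3, 3, 3, -2).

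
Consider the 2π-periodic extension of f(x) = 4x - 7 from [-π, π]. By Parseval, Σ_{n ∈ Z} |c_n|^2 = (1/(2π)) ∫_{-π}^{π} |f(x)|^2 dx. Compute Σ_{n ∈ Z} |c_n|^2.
Σ |c_n|^2 = 16π^2/3 + 49

Expand and integrate term by term over [-π, π]:
  ∫ (4x)^2 dx = 16·(2π^3/3); ∫ 2·4·(-7)·x dx = 0 (odd integrand); ∫ (-7)^2 dx = 49·2π.
So (1/(2π)) ∫_{-π}^{π} (4x - 7)^2 dx = 16π^2/3 + 49 = 16π^2/3 + 49.
Parseval ⇒ Σ |c_n|^2 = 16π^2/3 + 49.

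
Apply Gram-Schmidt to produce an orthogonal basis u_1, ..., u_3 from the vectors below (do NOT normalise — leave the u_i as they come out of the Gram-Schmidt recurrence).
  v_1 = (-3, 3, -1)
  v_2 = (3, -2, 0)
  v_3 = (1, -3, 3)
Orthogonal basis:
  u_1 = (-3, 3, -1)
  u_2 = (12/19, 7/19, -15/19)
  u_3 = (2/11, 3/11, 3/11)

Apply the Gram-Schmidt recurrence
  u_1 = v_1
  u_i = v_i − Σ_{j<i} ((v_i · u_j) / (u_j · u_j)) · u_j.

Step by step this gives:
  u_1 = (-3, 3, -1)
  u_2 = (12/19, 7/19, -15/19)
  u_3 = (2/11, 3/11, 3/11)

Orthogonality check:
  u_2 · u_1 = 0 (should be 0)
  u_3 · u_1 = 0 (should be 0)
  u_3 · u_2 = 0 (should be 0)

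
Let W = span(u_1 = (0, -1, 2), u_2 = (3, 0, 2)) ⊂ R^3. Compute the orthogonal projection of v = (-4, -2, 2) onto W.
proj_W(v) = (-192/49, -110/49, 92/49)

Set up U = [u_1 | ... | u_2] ∈ R^(3×2). The projector onto W = col(U) is P = U (U^T U)^(-1) U^T.
Compute U^T U =
  [5, 4]
  [4, 13],
and U^T v = (6, -8).
Solve U^T U · c = U^T v for the coefficients: c = (110/49, -64/49). The projection is proj_W(v) = U c.
Check: (v - proj_W(v)) · u_1 = 0  (should be 0).
Check: (v - proj_W(v)) · u_2 = 0  (should be 0).
Result: proj_W(v) = (-192/49, -110/49, 92/49).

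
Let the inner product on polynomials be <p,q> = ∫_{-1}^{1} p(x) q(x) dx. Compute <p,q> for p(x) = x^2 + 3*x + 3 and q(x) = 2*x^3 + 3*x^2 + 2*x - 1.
<p,q> = 104/15

Expand the product: p(x)·q(x) = 2*x^5 + 9*x^4 + 17*x^3 + 14*x^2 + 3*x - 3.
∫_{-1}^{1} of each monomial x^k gives [2/(k+1) if k even, 0 if k odd]. Integrating term-by-term (or equivalently evaluating the antiderivative F(x) = x^6/3 + 9*x^5/5 + 17*x^4/4 + 14*x^3/3 + 3*x^2/2 - 3*x at the endpoints):
  F(1) − F(−1) = 191/20 − (157/60) = 104/15.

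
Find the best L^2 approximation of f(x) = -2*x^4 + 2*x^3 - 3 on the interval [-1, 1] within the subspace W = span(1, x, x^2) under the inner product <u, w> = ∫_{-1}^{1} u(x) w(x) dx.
g(x) = -12*x^2/7 + 6*x/5 - 99/35

The best approximation g ∈ W is the orthogonal projection of f onto W. Writing g = a_0 + a_1 x + a_2 x^2, the coefficients solve the normal equations G · a = b where
  G_{ij} = <φ_i, φ_j> and b_i = <f, φ_i>, with φ_0 = 1, φ_1 = x, φ_2 = x^2.
G =
  [2, 0, 2/3]
  [0, 2/3, 0]
  [2/3, 0, 2/5],
b = (-34/5, 4/5, -18/7).
Solving gives a_0 = -99/35, a_1 = 6/5, a_2 = -12/7, so
  g(x) = -12*x^2/7 + 6*x/5 - 99/35.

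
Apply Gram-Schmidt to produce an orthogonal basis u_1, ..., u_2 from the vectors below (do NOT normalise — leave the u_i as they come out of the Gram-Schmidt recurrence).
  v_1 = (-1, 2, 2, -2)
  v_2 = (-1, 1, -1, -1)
Orthogonal basis:
  u_1 = (-1, 2, 2, -2)
  u_2 = (-10/13, 7/13, -19/13, -7/13)

Apply the Gram-Schmidt recurrence
  u_1 = v_1
  u_i = v_i − Σ_{j<i} ((v_i · u_j) / (u_j · u_j)) · u_j.

Step by step this gives:
  u_1 = (-1, 2, 2, -2)
  u_2 = (-10/13, 7/13, -19/13, -7/13)

Orthogonality check:
  u_2 · u_1 = 0 (should be 0)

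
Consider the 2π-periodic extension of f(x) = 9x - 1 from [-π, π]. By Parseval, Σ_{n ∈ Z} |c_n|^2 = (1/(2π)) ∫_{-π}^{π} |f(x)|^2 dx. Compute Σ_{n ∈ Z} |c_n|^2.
Σ |c_n|^2 = 27π^2 + 1

Expand and integrate term by term over [-π, π]:
  ∫ (9x)^2 dx = 81·(2π^3/3); ∫ 2·9·(-1)·x dx = 0 (odd integrand); ∫ (-1)^2 dx = 1·2π.
So (1/(2π)) ∫_{-π}^{π} (9x - 1)^2 dx = 81π^2/3 + 1 = 27π^2 + 1.
Parseval ⇒ Σ |c_n|^2 = 27π^2 + 1.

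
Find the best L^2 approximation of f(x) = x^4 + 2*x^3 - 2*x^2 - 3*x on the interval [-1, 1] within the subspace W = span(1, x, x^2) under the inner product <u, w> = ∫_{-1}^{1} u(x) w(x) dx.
g(x) = -8*x^2/7 - 9*x/5 - 3/35

The best approximation g ∈ W is the orthogonal projection of f onto W. Writing g = a_0 + a_1 x + a_2 x^2, the coefficients solve the normal equations G · a = b where
  G_{ij} = <φ_i, φ_j> and b_i = <f, φ_i>, with φ_0 = 1, φ_1 = x, φ_2 = x^2.
G =
  [2, 0, 2/3]
  [0, 2/3, 0]
  [2/3, 0, 2/5],
b = (-14/15, -6/5, -18/35).
Solving gives a_0 = -3/35, a_1 = -9/5, a_2 = -8/7, so
  g(x) = -8*x^2/7 - 9*x/5 - 3/35.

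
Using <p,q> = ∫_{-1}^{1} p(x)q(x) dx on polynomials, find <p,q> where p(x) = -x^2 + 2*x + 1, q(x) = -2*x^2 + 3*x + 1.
<p,q> = 24/5

Expand the product: p(x)·q(x) = 2*x^4 - 7*x^3 + 3*x^2 + 5*x + 1.
∫_{-1}^{1} of each monomial x^k gives [2/(k+1) if k even, 0 if k odd]. Integrating term-by-term (or equivalently evaluating the antiderivative F(x) = 2*x^5/5 - 7*x^4/4 + x^3 + 5*x^2/2 + x at the endpoints):
  F(1) − F(−1) = 63/20 − (-33/20) = 24/5.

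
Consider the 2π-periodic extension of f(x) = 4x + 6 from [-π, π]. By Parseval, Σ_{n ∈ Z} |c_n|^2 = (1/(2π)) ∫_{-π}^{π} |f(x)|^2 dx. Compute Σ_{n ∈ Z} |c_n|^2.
Σ |c_n|^2 = 16π^2/3 + 36

Expand and integrate term by term over [-π, π]:
  ∫ (4x)^2 dx = 16·(2π^3/3); ∫ 2·4·(6)·x dx = 0 (odd integrand); ∫ 6^2 dx = 36·2π.
So (1/(2π)) ∫_{-π}^{π} (4x + 6)^2 dx = 16π^2/3 + 36 = 16π^2/3 + 36.
Parseval ⇒ Σ |c_n|^2 = 16π^2/3 + 36.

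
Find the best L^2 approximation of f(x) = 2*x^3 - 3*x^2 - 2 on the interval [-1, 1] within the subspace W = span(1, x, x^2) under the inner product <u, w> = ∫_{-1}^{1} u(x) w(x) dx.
g(x) = -3*x^2 + 6*x/5 - 2

The best approximation g ∈ W is the orthogonal projection of f onto W. Writing g = a_0 + a_1 x + a_2 x^2, the coefficients solve the normal equations G · a = b where
  G_{ij} = <φ_i, φ_j> and b_i = <f, φ_i>, with φ_0 = 1, φ_1 = x, φ_2 = x^2.
G =
  [2, 0, 2/3]
  [0, 2/3, 0]
  [2/3, 0, 2/5],
b = (-6, 4/5, -38/15).
Solving gives a_0 = -2, a_1 = 6/5, a_2 = -3, so
  g(x) = -3*x^2 + 6*x/5 - 2.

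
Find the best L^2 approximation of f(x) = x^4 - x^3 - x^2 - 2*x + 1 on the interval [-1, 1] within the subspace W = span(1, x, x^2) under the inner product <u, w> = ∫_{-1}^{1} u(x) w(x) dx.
g(x) = -x^2/7 - 13*x/5 + 32/35

The best approximation g ∈ W is the orthogonal projection of f onto W. Writing g = a_0 + a_1 x + a_2 x^2, the coefficients solve the normal equations G · a = b where
  G_{ij} = <φ_i, φ_j> and b_i = <f, φ_i>, with φ_0 = 1, φ_1 = x, φ_2 = x^2.
G =
  [2, 0, 2/3]
  [0, 2/3, 0]
  [2/3, 0, 2/5],
b = (26/15, -26/15, 58/105).
Solving gives a_0 = 32/35, a_1 = -13/5, a_2 = -1/7, so
  g(x) = -x^2/7 - 13*x/5 + 32/35.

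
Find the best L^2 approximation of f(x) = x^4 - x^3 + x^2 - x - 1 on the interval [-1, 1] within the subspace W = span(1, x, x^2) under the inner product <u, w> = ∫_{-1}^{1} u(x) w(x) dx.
g(x) = 13*x^2/7 - 8*x/5 - 38/35

The best approximation g ∈ W is the orthogonal projection of f onto W. Writing g = a_0 + a_1 x + a_2 x^2, the coefficients solve the normal equations G · a = b where
  G_{ij} = <φ_i, φ_j> and b_i = <f, φ_i>, with φ_0 = 1, φ_1 = x, φ_2 = x^2.
G =
  [2, 0, 2/3]
  [0, 2/3, 0]
  [2/3, 0, 2/5],
b = (-14/15, -16/15, 2/105).
Solving gives a_0 = -38/35, a_1 = -8/5, a_2 = 13/7, so
  g(x) = 13*x^2/7 - 8*x/5 - 38/35.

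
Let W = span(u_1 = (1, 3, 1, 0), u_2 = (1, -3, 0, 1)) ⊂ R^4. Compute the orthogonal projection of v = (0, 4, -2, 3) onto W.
proj_W(v) = (1/3, 3, 2/3, -1/3)

Set up U = [u_1 | ... | u_2] ∈ R^(4×2). The projector onto W = col(U) is P = U (U^T U)^(-1) U^T.
Compute U^T U =
  [11, -8]
  [-8, 11],
and U^T v = (10, -9).
Solve U^T U · c = U^T v for the coefficients: c = (2/3, -1/3). The projection is proj_W(v) = U c.
Check: (v - proj_W(v)) · u_1 = 0  (should be 0).
Check: (v - proj_W(v)) · u_2 = 0  (should be 0).
Result: proj_W(v) = (1/3, 3, 2/3, -1/3).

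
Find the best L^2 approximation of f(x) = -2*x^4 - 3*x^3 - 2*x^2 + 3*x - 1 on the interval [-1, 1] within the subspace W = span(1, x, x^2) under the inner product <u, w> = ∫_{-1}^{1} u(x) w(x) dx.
g(x) = -26*x^2/7 + 6*x/5 - 29/35

The best approximation g ∈ W is the orthogonal projection of f onto W. Writing g = a_0 + a_1 x + a_2 x^2, the coefficients solve the normal equations G · a = b where
  G_{ij} = <φ_i, φ_j> and b_i = <f, φ_i>, with φ_0 = 1, φ_1 = x, φ_2 = x^2.
G =
  [2, 0, 2/3]
  [0, 2/3, 0]
  [2/3, 0, 2/5],
b = (-62/15, 4/5, -214/105).
Solving gives a_0 = -29/35, a_1 = 6/5, a_2 = -26/7, so
  g(x) = -26*x^2/7 + 6*x/5 - 29/35.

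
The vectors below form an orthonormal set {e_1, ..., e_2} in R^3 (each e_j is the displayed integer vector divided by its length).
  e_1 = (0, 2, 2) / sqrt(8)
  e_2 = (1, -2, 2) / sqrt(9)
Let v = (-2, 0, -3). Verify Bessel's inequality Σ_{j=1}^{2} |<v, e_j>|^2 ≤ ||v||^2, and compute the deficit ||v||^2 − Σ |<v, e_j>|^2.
Σ |<v, e_j>|^2 = 209/18; ||v||^2 = 13; deficit = 25/18

Write each e_j = u_j / sqrt(<u_j, u_j>) where u_j is the displayed integer vector. Then <v, e_j> = <v, u_j> / sqrt(<u_j, u_j>), so |<v, e_j>|^2 = <v, u_j>^2 / <u_j, u_j>.
Coefficients: <v, e_1> = -6/sqrt(8), <v, e_2> = -8/sqrt(9).
Square and sum: Σ |<v, e_j>|^2 = 209/18.
Compute ||v||^2 = v·v = 13.
Deficit = 13 − 209/18 = 25/18 ≥ 0, confirming Bessel's inequality. (The deficit equals ||v − Σ <v,e_j> e_j||^2, the squared distance from v to span{e_j}.)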